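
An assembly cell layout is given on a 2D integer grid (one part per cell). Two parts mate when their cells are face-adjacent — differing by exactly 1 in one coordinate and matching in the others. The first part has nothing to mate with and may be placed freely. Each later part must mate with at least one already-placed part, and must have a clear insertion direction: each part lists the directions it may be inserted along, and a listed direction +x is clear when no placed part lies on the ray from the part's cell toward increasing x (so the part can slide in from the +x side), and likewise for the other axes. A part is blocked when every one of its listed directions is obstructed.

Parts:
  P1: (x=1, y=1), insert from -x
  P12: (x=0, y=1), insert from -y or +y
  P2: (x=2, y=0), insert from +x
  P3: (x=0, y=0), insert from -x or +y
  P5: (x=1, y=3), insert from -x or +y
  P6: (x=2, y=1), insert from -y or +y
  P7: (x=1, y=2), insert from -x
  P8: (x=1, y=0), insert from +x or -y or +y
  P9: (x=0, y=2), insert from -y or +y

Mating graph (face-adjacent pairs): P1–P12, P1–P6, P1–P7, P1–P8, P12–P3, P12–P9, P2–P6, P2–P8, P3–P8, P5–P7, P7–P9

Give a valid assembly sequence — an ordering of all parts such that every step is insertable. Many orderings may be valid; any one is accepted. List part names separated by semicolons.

P2; P6; P8; P1; P12; P3; P7; P9; P5

1. P2@(2, 0) [+x clear] — {P2}
2. P6@(2, 1) [+y clear] — {P2, P6}
3. P8@(1, 0) [-y clear] — {P2, P6, P8}
4. P1@(1, 1) [-x clear] — {P1, P2, P6, P8}
5. P12@(0, 1) [-y clear] — {P1, P12, P2, P6, P8}
6. P3@(0, 0) [-x clear] — {P1, P12, P2, P3, P6, P8}
7. P7@(1, 2) [-x clear] — {P1, P12, P2, P3, P6, P7, P8}
8. P9@(0, 2) [+y clear] — {P1, P12, P2, P3, P6, P7, P8, P9}
9. P5@(1, 3) [-x clear] — {P1, P12, P2, P3, P5, P6, P7, P8, P9}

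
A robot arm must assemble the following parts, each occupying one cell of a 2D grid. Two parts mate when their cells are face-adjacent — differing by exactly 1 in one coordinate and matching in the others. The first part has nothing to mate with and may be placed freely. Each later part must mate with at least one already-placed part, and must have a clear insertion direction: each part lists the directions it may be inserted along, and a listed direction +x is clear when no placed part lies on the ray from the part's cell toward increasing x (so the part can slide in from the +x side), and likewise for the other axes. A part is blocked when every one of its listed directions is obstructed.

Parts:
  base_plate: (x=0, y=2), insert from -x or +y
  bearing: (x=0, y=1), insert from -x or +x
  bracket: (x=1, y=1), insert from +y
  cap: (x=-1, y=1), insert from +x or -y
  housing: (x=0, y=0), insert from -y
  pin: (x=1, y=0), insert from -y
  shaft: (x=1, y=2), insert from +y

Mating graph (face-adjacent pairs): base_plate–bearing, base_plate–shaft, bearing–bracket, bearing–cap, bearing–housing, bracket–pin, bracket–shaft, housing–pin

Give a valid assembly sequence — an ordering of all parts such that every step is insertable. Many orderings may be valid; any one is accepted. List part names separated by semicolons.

1. base_plate@(0, 2) [-x clear] — {base_plate}
2. bearing@(0, 1) [-x clear] — {base_plate, bearing}
3. cap@(-1, 1) [-y clear] — {base_plate, bearing, cap}
4. housing@(0, 0) [-y clear] — {base_plate, bearing, cap, housing}
5. pin@(1, 0) [-y clear] — {base_plate, bearing, cap, housing, pin}
6. bracket@(1, 1) [+y clear] — {base_plate, bearing, bracket, cap, housing, pin}
7. shaft@(1, 2) [+y clear] — {base_plate, bearing, bracket, cap, housing, pin, shaft}

base_plate; bearing; cap; housing; pin; bracket; shaft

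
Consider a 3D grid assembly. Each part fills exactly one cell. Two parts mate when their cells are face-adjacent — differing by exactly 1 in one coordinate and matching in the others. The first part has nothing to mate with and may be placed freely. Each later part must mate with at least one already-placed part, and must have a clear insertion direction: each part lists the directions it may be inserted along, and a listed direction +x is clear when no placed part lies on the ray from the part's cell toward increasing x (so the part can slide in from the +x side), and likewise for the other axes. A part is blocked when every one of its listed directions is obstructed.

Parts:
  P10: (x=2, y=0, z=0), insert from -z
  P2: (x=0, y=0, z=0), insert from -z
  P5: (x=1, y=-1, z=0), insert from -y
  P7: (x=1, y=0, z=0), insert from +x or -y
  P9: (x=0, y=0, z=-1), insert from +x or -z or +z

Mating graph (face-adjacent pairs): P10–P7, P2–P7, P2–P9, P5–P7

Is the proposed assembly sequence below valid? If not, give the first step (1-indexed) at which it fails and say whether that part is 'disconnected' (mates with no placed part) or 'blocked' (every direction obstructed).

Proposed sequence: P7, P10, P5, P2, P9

Valid

1. P7@(1, 0, 0) [+x clear] — {P7}
2. P10@(2, 0, 0) [-z clear] — {P10, P7}
3. P5@(1, -1, 0) [-y clear] — {P10, P5, P7}
4. P2@(0, 0, 0) [-z clear] — {P10, P2, P5, P7}
5. P9@(0, 0, -1) [+x clear] — {P10, P2, P5, P7, P9}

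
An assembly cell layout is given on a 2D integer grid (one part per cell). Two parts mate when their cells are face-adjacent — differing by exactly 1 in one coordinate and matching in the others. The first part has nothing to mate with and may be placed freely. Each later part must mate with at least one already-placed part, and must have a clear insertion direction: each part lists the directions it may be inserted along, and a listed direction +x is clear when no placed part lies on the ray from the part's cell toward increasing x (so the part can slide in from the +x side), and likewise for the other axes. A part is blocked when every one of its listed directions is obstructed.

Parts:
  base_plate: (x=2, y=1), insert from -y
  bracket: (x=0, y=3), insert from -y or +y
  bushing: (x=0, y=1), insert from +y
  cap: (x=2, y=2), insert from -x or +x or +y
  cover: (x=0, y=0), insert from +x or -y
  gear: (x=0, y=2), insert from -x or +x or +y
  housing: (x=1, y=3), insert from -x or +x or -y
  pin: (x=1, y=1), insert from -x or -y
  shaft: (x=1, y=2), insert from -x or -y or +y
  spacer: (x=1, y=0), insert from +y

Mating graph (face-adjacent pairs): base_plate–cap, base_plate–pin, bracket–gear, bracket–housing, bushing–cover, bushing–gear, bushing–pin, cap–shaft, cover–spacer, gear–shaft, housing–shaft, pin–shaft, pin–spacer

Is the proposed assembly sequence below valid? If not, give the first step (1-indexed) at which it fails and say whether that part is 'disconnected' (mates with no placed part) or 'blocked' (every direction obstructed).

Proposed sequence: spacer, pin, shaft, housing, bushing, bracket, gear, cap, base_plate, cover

Valid

1. spacer@(1, 0) [+y clear] — {spacer}
2. pin@(1, 1) [-x clear] — {pin, spacer}
3. shaft@(1, 2) [-x clear] — {pin, shaft, spacer}
4. housing@(1, 3) [-x clear] — {housing, pin, shaft, spacer}
5. bushing@(0, 1) [+y clear] — {bushing, housing, pin, shaft, spacer}
6. bracket@(0, 3) [+y clear] — {bracket, bushing, housing, pin, shaft, spacer}
7. gear@(0, 2) [-x clear] — {bracket, bushing, gear, housing, pin, shaft, spacer}
8. cap@(2, 2) [+x clear] — {bracket, bushing, cap, gear, housing, pin, shaft, spacer}
9. base_plate@(2, 1) [-y clear] — {base_plate, bracket, bushing, cap, gear, housing, pin, shaft, spacer}
10. cover@(0, 0) [-y clear] — {base_plate, bracket, bushing, cap, cover, gear, housing, pin, shaft, spacer}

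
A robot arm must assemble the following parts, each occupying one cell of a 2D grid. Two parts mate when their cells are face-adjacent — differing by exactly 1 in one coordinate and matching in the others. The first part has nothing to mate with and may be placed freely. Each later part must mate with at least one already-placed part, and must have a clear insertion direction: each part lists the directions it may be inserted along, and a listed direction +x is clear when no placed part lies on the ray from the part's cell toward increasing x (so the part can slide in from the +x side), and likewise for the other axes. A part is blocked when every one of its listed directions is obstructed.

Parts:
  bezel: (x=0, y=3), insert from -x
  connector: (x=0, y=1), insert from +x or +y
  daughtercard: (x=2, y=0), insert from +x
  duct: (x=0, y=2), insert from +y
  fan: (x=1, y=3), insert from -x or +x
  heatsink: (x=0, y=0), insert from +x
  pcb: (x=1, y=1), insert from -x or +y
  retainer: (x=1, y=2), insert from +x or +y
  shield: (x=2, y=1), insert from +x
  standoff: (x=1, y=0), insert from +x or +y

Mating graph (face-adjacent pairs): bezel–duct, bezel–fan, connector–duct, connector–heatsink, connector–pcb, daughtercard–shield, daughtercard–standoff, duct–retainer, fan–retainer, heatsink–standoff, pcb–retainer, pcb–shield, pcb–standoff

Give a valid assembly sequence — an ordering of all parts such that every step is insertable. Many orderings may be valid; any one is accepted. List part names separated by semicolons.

1. shield@(2, 1) [+x clear] — {shield}
2. pcb@(1, 1) [-x clear] — {pcb, shield}
3. retainer@(1, 2) [+x clear] — {pcb, retainer, shield}
4. connector@(0, 1) [+y clear] — {connector, pcb, retainer, shield}
5. heatsink@(0, 0) [+x clear] — {connector, heatsink, pcb, retainer, shield}
6. duct@(0, 2) [+y clear] — {connector, duct, heatsink, pcb, retainer, shield}
7. bezel@(0, 3) [-x clear] — {bezel, connector, duct, heatsink, pcb, retainer, shield}
8. standoff@(1, 0) [+x clear] — {bezel, connector, duct, heatsink, pcb, retainer, shield, standoff}
9. daughtercard@(2, 0) [+x clear] — {bezel, connector, daughtercard, duct, heatsink, pcb, retainer, shield, standoff}
10. fan@(1, 3) [+x clear] — {bezel, connector, daughtercard, duct, fan, heatsink, pcb, retainer, shield, standoff}

shield; pcb; retainer; connector; heatsink; duct; bezel; standoff; daughtercard; fan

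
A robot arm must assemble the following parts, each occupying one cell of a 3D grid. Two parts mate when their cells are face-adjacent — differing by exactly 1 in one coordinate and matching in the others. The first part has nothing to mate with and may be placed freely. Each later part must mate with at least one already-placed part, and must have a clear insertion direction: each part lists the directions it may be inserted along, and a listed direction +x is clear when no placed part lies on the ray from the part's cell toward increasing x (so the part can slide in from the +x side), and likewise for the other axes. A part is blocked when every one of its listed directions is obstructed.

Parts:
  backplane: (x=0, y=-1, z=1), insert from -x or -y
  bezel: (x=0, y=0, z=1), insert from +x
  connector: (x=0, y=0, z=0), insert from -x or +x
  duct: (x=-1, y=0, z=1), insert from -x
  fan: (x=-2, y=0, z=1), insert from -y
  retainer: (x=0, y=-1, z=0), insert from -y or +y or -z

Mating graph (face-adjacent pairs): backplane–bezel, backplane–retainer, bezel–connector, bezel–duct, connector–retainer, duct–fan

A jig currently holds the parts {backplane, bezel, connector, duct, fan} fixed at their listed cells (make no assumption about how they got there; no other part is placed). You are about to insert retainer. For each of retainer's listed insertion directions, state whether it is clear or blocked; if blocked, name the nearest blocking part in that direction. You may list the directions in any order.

+y: blocked by connector; -y: clear; -z: clear

-y: ray from retainer(0, -1, 0) has no placed part ⇒ clear
+y: nearest on ray is connector@(0, 0, 0) ⇒ blocked
-z: ray from retainer(0, -1, 0) has no placed part ⇒ clear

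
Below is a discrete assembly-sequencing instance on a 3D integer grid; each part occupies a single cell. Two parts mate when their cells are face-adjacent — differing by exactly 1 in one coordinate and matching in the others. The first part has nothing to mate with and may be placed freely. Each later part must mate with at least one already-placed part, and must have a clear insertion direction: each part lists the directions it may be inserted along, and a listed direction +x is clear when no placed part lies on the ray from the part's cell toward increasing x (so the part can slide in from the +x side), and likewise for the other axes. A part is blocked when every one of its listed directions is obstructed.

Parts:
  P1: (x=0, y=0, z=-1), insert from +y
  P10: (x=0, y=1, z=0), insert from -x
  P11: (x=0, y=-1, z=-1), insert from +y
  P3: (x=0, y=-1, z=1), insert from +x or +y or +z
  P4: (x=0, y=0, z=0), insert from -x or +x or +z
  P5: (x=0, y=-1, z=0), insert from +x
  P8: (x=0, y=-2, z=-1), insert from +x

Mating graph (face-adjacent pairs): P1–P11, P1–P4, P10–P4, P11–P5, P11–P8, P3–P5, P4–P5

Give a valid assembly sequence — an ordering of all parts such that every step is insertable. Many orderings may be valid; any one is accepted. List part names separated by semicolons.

P5; P3; P4; P11; P1; P8; P10

1. P5@(0, -1, 0) [+x clear] — {P5}
2. P3@(0, -1, 1) [+x clear] — {P3, P5}
3. P4@(0, 0, 0) [-x clear] — {P3, P4, P5}
4. P11@(0, -1, -1) [+y clear] — {P11, P3, P4, P5}
5. P1@(0, 0, -1) [+y clear] — {P1, P11, P3, P4, P5}
6. P8@(0, -2, -1) [+x clear] — {P1, P11, P3, P4, P5, P8}
7. P10@(0, 1, 0) [-x clear] — {P1, P10, P11, P3, P4, P5, P8}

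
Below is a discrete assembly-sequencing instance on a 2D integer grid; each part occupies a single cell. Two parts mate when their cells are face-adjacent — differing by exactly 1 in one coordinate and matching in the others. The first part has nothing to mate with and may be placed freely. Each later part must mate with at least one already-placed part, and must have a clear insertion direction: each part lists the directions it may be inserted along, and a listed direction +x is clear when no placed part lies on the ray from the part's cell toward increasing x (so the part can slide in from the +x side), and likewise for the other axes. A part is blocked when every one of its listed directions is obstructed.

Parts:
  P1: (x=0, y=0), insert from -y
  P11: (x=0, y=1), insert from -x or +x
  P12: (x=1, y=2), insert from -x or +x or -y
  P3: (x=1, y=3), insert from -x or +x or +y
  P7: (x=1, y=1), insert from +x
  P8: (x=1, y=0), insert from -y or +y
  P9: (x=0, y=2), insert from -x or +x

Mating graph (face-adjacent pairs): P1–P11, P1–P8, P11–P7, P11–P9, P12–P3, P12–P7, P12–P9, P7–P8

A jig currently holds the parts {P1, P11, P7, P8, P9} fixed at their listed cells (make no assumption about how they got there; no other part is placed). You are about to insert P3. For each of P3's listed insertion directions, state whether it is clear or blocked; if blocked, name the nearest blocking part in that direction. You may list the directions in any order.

+x: clear; +y: clear; -x: clear

-x: ray from P3(1, 3) has no placed part ⇒ clear
+x: ray from P3(1, 3) has no placed part ⇒ clear
+y: ray from P3(1, 3) has no placed part ⇒ clear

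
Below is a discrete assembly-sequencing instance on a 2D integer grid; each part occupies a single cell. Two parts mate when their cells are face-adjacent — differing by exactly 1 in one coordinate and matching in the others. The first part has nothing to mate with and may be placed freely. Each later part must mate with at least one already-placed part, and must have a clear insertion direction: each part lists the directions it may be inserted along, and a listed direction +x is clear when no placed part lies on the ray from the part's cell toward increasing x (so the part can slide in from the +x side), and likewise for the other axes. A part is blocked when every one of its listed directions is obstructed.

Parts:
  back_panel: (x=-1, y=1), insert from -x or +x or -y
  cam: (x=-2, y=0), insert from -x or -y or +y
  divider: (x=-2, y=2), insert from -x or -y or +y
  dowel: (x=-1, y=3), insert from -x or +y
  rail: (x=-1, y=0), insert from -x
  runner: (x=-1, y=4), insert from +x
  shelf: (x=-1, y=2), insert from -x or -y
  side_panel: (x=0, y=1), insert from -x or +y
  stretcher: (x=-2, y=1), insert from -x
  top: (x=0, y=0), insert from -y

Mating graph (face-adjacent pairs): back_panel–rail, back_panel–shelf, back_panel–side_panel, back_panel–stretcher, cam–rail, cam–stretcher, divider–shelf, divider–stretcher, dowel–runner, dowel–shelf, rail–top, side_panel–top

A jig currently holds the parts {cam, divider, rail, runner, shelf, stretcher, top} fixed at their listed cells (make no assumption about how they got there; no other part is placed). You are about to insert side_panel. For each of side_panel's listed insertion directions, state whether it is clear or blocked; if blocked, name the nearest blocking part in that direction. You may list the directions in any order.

+y: clear; -x: blocked by stretcher

-x: nearest on ray is stretcher@(-2, 1) ⇒ blocked
+y: ray from side_panel(0, 1) has no placed part ⇒ clear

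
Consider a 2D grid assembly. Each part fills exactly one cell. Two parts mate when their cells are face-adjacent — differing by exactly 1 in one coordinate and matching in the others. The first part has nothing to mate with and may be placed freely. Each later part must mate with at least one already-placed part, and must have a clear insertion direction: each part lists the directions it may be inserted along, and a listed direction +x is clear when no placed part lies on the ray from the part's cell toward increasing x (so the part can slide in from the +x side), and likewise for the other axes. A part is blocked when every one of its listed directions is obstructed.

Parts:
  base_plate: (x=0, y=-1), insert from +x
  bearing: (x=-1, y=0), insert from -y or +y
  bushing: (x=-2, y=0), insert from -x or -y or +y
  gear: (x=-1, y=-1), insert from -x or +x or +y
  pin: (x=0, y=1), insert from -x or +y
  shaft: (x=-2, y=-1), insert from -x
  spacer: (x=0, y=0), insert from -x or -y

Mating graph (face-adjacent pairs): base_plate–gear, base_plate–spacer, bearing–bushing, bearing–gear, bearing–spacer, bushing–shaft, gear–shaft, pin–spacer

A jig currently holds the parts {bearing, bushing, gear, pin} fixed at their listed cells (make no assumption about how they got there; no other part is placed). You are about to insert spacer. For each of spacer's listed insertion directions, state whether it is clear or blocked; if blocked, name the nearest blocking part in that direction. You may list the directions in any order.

-x: blocked by bearing; -y: clear

-x: nearest on ray is bearing@(-1, 0) ⇒ blocked
-y: ray from spacer(0, 0) has no placed part ⇒ clear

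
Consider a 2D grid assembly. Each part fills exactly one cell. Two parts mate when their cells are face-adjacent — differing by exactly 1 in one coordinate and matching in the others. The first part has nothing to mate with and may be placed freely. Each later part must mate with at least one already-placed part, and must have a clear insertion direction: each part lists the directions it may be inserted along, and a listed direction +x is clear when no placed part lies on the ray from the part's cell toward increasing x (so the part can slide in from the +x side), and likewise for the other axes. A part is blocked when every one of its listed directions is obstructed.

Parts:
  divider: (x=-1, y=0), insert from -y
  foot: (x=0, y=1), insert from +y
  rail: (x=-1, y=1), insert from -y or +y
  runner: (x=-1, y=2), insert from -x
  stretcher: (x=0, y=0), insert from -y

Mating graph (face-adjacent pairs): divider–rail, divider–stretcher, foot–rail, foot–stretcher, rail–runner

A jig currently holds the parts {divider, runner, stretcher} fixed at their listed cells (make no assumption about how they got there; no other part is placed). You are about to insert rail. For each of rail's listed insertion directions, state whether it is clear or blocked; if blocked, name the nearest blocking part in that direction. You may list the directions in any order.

+y: blocked by runner; -y: blocked by divider

-y: nearest on ray is divider@(-1, 0) ⇒ blocked
+y: nearest on ray is runner@(-1, 2) ⇒ blocked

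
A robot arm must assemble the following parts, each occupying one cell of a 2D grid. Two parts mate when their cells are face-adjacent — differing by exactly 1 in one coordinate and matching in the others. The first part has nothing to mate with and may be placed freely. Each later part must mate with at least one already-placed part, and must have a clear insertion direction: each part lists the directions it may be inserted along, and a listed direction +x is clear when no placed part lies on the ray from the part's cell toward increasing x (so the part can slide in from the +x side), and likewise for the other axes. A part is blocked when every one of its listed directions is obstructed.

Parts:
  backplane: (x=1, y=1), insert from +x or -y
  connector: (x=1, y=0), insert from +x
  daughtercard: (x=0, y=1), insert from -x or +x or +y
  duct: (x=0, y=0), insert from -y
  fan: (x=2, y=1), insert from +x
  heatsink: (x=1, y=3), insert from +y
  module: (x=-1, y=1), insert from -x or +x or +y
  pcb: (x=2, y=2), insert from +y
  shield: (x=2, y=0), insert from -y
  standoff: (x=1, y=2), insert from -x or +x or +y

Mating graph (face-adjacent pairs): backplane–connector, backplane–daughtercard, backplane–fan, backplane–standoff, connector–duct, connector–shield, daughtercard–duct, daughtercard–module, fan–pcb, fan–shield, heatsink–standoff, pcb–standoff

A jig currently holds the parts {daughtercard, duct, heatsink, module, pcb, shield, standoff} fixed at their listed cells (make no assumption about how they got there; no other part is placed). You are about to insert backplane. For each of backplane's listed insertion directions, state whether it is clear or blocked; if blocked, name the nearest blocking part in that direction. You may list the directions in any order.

+x: clear; -y: clear

+x: ray from backplane(1, 1) has no placed part ⇒ clear
-y: ray from backplane(1, 1) has no placed part ⇒ clear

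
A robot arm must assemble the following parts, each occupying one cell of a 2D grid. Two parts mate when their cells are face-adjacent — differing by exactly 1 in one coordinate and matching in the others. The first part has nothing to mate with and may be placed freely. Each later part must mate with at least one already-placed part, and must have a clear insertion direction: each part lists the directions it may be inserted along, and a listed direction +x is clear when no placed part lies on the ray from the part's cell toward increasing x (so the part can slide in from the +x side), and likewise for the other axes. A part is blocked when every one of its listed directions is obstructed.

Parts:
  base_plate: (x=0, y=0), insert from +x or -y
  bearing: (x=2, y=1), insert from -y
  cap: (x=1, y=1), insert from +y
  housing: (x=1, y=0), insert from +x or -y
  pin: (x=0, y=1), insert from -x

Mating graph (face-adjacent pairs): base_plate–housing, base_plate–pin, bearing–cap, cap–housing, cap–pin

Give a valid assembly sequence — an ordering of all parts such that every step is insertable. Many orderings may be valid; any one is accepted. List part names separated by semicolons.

housing; base_plate; pin; cap; bearing

1. housing@(1, 0) [+x clear] — {housing}
2. base_plate@(0, 0) [-y clear] — {base_plate, housing}
3. pin@(0, 1) [-x clear] — {base_plate, housing, pin}
4. cap@(1, 1) [+y clear] — {base_plate, cap, housing, pin}
5. bearing@(2, 1) [-y clear] — {base_plate, bearing, cap, housing, pin}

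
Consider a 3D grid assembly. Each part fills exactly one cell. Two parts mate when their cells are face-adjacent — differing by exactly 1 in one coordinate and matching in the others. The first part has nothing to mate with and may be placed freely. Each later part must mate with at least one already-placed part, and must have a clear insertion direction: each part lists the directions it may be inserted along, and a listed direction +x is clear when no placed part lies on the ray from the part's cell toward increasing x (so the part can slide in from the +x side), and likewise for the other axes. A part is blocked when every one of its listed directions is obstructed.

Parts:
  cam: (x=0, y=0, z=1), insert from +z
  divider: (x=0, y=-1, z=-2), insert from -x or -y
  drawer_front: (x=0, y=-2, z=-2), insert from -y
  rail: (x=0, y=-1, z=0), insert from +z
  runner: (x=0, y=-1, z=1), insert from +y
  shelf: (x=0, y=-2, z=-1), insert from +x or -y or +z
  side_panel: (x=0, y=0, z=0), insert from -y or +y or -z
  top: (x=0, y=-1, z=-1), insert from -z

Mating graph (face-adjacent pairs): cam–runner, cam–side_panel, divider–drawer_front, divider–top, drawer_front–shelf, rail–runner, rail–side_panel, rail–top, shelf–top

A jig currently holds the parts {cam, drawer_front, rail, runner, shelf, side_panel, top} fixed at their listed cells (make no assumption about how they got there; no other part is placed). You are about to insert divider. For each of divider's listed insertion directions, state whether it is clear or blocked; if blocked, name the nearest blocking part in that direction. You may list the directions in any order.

-x: ray from divider(0, -1, -2) has no placed part ⇒ clear
-y: nearest on ray is drawer_front@(0, -2, -2) ⇒ blocked

-x: clear; -y: blocked by drawer_front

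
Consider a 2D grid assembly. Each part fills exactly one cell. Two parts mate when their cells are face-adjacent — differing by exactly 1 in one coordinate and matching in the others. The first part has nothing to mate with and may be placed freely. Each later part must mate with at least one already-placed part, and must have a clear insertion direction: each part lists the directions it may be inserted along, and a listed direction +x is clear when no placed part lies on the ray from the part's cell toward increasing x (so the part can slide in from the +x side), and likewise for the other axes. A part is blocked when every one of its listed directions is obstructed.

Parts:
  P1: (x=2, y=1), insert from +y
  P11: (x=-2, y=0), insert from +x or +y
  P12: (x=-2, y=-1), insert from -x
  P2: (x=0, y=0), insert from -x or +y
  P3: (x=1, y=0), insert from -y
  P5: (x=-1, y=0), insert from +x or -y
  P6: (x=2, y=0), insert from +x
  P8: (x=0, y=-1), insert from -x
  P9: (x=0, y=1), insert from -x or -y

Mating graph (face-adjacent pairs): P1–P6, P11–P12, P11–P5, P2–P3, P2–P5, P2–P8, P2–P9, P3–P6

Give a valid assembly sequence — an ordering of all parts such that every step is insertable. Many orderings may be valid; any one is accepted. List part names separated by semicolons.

1. P11@(-2, 0) [+x clear] — {P11}
2. P5@(-1, 0) [+x clear] — {P11, P5}
3. P2@(0, 0) [+y clear] — {P11, P2, P5}
4. P3@(1, 0) [-y clear] — {P11, P2, P3, P5}
5. P6@(2, 0) [+x clear] — {P11, P2, P3, P5, P6}
6. P1@(2, 1) [+y clear] — {P1, P11, P2, P3, P5, P6}
7. P9@(0, 1) [-x clear] — {P1, P11, P2, P3, P5, P6, P9}
8. P8@(0, -1) [-x clear] — {P1, P11, P2, P3, P5, P6, P8, P9}
9. P12@(-2, -1) [-x clear] — {P1, P11, P12, P2, P3, P5, P6, P8, P9}

P11; P5; P2; P3; P6; P1; P9; P8; P12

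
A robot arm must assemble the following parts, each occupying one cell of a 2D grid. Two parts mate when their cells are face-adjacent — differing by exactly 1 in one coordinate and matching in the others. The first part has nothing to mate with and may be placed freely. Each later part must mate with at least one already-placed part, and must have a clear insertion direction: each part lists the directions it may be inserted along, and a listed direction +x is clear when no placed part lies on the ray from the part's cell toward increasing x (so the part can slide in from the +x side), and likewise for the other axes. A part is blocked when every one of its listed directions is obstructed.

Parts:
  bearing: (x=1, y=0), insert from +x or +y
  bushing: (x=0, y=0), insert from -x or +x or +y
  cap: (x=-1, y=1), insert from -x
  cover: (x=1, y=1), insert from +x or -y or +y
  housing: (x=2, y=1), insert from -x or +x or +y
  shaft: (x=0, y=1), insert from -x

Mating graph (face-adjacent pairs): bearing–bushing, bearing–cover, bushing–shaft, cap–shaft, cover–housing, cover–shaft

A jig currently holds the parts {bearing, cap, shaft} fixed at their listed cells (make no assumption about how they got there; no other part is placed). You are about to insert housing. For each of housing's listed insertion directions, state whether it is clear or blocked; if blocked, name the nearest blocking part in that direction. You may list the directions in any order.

-x: nearest on ray is shaft@(0, 1) ⇒ blocked
+x: ray from housing(2, 1) has no placed part ⇒ clear
+y: ray from housing(2, 1) has no placed part ⇒ clear

+x: clear; +y: clear; -x: blocked by shaft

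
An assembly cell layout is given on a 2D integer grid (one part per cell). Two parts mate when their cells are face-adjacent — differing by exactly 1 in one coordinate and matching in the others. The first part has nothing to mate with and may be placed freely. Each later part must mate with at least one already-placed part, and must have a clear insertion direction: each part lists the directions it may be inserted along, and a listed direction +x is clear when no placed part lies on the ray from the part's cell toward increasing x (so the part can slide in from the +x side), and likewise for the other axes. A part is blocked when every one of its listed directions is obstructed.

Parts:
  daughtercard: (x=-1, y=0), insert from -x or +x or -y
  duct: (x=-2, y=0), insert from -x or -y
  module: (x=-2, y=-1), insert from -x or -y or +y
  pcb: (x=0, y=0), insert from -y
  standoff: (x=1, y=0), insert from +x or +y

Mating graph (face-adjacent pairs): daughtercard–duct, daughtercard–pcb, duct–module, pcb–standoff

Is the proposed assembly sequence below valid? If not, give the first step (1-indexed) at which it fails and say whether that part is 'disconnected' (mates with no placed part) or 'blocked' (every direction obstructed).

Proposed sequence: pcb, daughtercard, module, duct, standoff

1. pcb@(0, 0) [-y clear] — {pcb}
2. daughtercard@(-1, 0) [-x clear] — {daughtercard, pcb}
3. module@(-2, -1) — no placed neighbour ⇒ disconnected

Invalid at step 3 (disconnected)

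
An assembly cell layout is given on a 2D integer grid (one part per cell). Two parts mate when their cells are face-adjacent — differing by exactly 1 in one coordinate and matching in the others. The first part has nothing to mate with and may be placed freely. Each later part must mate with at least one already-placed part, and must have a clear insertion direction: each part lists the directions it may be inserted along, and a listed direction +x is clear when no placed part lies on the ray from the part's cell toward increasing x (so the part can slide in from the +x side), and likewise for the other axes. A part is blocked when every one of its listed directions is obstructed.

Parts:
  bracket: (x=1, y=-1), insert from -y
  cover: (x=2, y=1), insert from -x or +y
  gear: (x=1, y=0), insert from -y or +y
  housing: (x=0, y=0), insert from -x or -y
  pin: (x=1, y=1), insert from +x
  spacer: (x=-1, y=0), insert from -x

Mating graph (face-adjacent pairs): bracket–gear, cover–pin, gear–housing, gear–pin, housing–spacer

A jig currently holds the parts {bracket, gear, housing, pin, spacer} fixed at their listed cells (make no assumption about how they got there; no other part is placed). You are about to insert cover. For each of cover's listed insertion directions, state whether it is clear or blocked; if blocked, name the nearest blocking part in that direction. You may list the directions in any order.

-x: nearest on ray is pin@(1, 1) ⇒ blocked
+y: ray from cover(2, 1) has no placed part ⇒ clear

+y: clear; -x: blocked by pin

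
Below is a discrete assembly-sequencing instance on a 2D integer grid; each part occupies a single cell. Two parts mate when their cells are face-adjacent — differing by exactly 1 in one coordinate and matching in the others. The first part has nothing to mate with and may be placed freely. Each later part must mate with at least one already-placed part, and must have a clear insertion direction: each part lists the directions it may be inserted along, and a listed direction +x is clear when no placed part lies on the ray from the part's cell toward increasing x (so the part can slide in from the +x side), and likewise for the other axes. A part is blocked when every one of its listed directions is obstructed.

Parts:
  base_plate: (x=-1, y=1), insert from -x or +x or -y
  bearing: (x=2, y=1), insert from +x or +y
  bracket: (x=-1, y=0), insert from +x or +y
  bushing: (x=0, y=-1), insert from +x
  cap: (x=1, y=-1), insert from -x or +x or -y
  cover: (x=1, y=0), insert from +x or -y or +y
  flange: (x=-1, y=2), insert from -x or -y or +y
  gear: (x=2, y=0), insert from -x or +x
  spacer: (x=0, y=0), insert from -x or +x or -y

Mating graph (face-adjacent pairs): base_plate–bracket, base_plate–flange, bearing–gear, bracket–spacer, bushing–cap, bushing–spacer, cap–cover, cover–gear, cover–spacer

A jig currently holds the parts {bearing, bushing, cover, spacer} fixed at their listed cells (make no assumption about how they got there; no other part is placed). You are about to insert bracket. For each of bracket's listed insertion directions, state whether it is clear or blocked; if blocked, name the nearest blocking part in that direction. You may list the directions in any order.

+x: blocked by spacer; +y: clear

+x: nearest on ray is spacer@(0, 0) ⇒ blocked
+y: ray from bracket(-1, 0) has no placed part ⇒ clear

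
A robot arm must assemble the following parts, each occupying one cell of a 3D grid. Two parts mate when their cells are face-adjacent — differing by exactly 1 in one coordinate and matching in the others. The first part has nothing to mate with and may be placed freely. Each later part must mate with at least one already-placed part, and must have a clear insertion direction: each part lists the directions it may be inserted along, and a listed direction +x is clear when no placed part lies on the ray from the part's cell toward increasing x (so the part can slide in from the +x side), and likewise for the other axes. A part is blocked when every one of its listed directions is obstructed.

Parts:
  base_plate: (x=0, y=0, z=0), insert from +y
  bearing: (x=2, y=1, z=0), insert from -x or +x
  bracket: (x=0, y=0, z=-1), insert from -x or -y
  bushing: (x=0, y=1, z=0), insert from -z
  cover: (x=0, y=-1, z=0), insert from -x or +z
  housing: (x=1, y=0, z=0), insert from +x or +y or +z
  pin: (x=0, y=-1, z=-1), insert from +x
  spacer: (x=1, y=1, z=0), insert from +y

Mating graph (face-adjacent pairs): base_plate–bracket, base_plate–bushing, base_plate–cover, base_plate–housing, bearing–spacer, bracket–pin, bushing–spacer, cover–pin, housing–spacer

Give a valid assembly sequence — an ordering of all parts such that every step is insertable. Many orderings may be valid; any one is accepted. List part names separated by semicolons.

bearing; spacer; housing; base_plate; bushing; bracket; pin; cover

1. bearing@(2, 1, 0) [-x clear] — {bearing}
2. spacer@(1, 1, 0) [+y clear] — {bearing, spacer}
3. housing@(1, 0, 0) [+x clear] — {bearing, housing, spacer}
4. base_plate@(0, 0, 0) [+y clear] — {base_plate, bearing, housing, spacer}
5. bushing@(0, 1, 0) [-z clear] — {base_plate, bearing, bushing, housing, spacer}
6. bracket@(0, 0, -1) [-x clear] — {base_plate, bearing, bracket, bushing, housing, spacer}
7. pin@(0, -1, -1) [+x clear] — {base_plate, bearing, bracket, bushing, housing, pin, spacer}
8. cover@(0, -1, 0) [-x clear] — {base_plate, bearing, bracket, bushing, cover, housing, pin, spacer}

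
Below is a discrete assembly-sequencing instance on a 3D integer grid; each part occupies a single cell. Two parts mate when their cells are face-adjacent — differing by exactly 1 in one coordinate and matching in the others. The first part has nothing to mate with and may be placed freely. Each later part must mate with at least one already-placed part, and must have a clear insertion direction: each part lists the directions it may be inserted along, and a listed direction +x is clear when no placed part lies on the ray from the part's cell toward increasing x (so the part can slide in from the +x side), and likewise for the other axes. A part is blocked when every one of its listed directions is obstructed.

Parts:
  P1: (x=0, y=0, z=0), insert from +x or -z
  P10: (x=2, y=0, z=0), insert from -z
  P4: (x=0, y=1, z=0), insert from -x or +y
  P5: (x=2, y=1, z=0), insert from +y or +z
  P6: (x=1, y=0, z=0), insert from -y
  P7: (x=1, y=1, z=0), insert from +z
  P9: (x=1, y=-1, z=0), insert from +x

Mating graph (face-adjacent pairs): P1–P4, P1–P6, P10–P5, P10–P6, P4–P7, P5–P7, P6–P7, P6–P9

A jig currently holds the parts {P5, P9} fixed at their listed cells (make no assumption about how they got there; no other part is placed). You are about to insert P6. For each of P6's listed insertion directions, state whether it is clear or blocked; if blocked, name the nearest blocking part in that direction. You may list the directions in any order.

-y: blocked by P9

-y: nearest on ray is P9@(1, -1, 0) ⇒ blocked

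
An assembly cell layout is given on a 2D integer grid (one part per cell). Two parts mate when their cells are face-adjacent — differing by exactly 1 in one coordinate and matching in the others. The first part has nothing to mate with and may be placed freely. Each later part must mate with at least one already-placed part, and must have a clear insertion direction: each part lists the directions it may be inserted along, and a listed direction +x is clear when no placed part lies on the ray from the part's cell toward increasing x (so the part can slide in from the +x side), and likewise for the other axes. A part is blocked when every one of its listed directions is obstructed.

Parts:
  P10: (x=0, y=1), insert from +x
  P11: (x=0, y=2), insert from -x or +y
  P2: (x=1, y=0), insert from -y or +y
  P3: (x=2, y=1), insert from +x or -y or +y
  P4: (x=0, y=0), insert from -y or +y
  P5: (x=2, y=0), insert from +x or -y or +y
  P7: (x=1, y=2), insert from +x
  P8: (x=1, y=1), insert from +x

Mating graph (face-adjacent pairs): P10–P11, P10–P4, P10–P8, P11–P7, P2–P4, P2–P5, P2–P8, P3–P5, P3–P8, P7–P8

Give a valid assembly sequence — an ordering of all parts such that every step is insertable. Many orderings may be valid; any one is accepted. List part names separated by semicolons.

1. P7@(1, 2) [+x clear] — {P7}
2. P11@(0, 2) [-x clear] — {P11, P7}
3. P10@(0, 1) [+x clear] — {P10, P11, P7}
4. P4@(0, 0) [-y clear] — {P10, P11, P4, P7}
5. P2@(1, 0) [-y clear] — {P10, P11, P2, P4, P7}
6. P8@(1, 1) [+x clear] — {P10, P11, P2, P4, P7, P8}
7. P3@(2, 1) [+x clear] — {P10, P11, P2, P3, P4, P7, P8}
8. P5@(2, 0) [+x clear] — {P10, P11, P2, P3, P4, P5, P7, P8}

P7; P11; P10; P4; P2; P8; P3; P5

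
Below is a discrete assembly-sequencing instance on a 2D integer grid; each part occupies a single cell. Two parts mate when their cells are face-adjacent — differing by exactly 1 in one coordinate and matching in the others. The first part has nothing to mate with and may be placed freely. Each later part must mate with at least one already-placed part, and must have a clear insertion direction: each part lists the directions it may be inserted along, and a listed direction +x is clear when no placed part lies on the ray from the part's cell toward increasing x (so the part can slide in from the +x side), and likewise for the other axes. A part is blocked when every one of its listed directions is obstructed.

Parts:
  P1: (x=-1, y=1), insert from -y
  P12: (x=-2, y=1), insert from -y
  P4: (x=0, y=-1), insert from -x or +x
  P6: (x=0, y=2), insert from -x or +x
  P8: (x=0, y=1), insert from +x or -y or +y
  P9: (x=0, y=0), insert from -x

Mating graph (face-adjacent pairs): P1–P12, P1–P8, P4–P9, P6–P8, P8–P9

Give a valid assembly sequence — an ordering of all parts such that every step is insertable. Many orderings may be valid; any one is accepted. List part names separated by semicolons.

P9; P4; P8; P6; P1; P12

1. P9@(0, 0) [-x clear] — {P9}
2. P4@(0, -1) [-x clear] — {P4, P9}
3. P8@(0, 1) [+x clear] — {P4, P8, P9}
4. P6@(0, 2) [-x clear] — {P4, P6, P8, P9}
5. P1@(-1, 1) [-y clear] — {P1, P4, P6, P8, P9}
6. P12@(-2, 1) [-y clear] — {P1, P12, P4, P6, P8, P9}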